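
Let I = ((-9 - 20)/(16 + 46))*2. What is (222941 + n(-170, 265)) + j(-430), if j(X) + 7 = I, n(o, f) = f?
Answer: 6919140/31 ≈ 2.2320e+5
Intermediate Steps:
I = -29/31 (I = -29/62*2 = -29/31 ≈ -0.93548)
j(X) = -246/31 (j(X) = -7 - 29/31 = -246/31)
(222941 + n(-170, 265)) + j(-430) = (222941 + 265) - 246/31 = 223206 - 246/31 = 6919140/31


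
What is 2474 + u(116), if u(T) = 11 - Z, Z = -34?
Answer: 2519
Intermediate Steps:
u(T) = 45 (u(T) = 11 - 1*(-34) = 11 + 34 = 45)
2474 + u(116) = 2474 + 45 = 2519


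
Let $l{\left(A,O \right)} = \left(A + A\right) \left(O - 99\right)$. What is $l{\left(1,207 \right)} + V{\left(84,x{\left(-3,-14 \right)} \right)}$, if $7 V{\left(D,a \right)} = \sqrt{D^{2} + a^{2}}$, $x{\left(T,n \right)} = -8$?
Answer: $216 + \frac{4 \sqrt{445}}{7} \approx 228.05$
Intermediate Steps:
$V{\left(D,a \right)} = \frac{\sqrt{D^{2} + a^{2}}}{7}$
$l{\left(A,O \right)} = 2 A \left(-99 + O\right)$
$l{\left(1,207 \right)} + V{\left(84,x{\left(-3,-14 \right)} \right)} = 2 \cdot 1 \left(-99 + 207\right) + \frac{\sqrt{84^{2} + \left(-8\right)^{2}}}{7} = 2 \cdot 1 \cdot 108 + \frac{\sqrt{7056 + 64}}{7} = 216 + \frac{\sqrt{7120}}{7} = 216 + \frac{4 \sqrt{445}}{7}$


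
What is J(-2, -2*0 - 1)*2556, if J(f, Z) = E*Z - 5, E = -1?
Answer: -10224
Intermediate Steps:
J(f, Z) = -5 - Z (J(f, Z) = -Z - 5 = -5 - Z)
J(-2, -2*0 - 1)*2556 = (-5 - (-2*0 - 1))*2556 = (-5 - (0 - 1))*2556 = (-5 - 1*(-1))*2556 = (-5 + 1)*2556 = -4*2556 = -10224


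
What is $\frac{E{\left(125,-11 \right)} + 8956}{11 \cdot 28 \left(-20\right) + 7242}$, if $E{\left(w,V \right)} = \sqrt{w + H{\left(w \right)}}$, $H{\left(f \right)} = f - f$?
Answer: $\frac{4478}{541} + \frac{5 \sqrt{5}}{1082} \approx 8.2876$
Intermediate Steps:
$H{\left(f \right)} = 0$
$E{\left(w,V \right)} = \sqrt{w}$ ($E{\left(w,V \right)} = \sqrt{w + 0} = \sqrt{w}$)
$\frac{E{\left(125,-11 \right)} + 8956}{11 \cdot 28 \left(-20\right) + 7242} = \frac{\sqrt{125} + 8956}{11 \cdot 28 \left(-20\right) + 7242} = \frac{5 \sqrt{5} + 8956}{308 \left(-20\right) + 7242} = \frac{8956 + 5 \sqrt{5}}{-6160 + 7242} = \frac{8956 + 5 \sqrt{5}}{1082} = \left(8956 + 5 \sqrt{5}\right) \frac{1}{1082} = \frac{4478}{541} + \frac{5 \sqrt{5}}{1082}$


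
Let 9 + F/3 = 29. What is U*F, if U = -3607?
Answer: -216420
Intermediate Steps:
F = 60 (F = -27 + 3*29 = -27 + 87 = 60)
U*F = -3607*60 = -216420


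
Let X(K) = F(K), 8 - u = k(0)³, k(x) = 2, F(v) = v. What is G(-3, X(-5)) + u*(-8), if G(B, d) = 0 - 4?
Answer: -4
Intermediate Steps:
u = 0 (u = 8 - 1*2³ = 8 - 1*8 = 8 - 8 = 0)
X(K) = K
G(B, d) = -4
G(-3, X(-5)) + u*(-8) = -4 + 0*(-8) = -4 + 0 = -4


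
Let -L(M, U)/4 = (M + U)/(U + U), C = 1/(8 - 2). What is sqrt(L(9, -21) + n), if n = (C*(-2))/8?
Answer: I*sqrt(8358)/84 ≈ 1.0884*I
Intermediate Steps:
C = 1/6 ≈ 0.16667
L(M, U) = -2*(M + U)/U (L(M, U) = -4*(M + U)/(U + U) = -4*(M + U)/(2*U) = -4*(M + U)*1/(2*U) = -2*(M + U)/U)
n = -1/24 (n = ((1/6)*(-2))/8 = -1/3*1/8 = -1/24 ≈ -0.041667)
sqrt(L(9, -21) + n) = sqrt((-2 - 2*9/(-21)) - 1/24) = sqrt((-2 - 2*9*(-1/21)) - 1/24) = sqrt((-2 + 6/7) - 1/24) = sqrt(-8/7 - 1/24) = sqrt(-199/168) = I*sqrt(8358)/84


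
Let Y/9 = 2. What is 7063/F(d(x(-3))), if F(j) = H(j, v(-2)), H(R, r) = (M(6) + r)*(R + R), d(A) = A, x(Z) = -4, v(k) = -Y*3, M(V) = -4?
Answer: 7063/464 ≈ 15.222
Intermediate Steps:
Y = 18 (Y = 9*2 = 18)
v(k) = -54 (v(k) = -1*18*3 = -18*3 = -54)
H(R, r) = 2*R*(-4 + r) (H(R, r) = (-4 + r)*(R + R) = (-4 + r)*(2*R) = 2*R*(-4 + r))
F(j) = -116*j (F(j) = 2*j*(-4 - 54) = 2*j*(-58) = -116*j)
7063/F(d(x(-3))) = 7063/((-116*(-4))) = 7063/464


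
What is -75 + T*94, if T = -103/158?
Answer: -10766/79 ≈ -136.28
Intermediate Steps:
T = -103/158 (T = -103*1/158 = -103/158 ≈ -0.65190)
-75 + T*94 = -75 - 103/158*94 = -75 - 4841/79 = -10766/79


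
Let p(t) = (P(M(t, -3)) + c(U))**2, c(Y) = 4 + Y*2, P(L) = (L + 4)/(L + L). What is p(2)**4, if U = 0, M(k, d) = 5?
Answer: 33232930569601/100000000 ≈ 3.3233e+5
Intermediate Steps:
P(L) = (4 + L)/(2*L) (P(L) = (4 + L)/((2*L)) = (4 + L)*(1/(2*L)) = (4 + L)/(2*L))
c(Y) = 4 + 2*Y
p(t) = 2401/100 (p(t) = ((1/2)*(4 + 5)/5 + (4 + 2*0))**2 = ((1/2)*(1/5)*9 + (4 + 0))**2 = (9/10 + 4)**2 = (49/10)**2 = 2401/100)
p(2)**4 = (2401/100)**4 = 33232930569601/100000000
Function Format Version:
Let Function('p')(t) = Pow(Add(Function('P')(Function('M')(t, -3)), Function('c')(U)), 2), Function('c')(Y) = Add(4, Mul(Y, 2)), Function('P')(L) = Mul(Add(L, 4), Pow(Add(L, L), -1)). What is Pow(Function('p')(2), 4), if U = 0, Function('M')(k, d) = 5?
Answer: Rational(33232930569601, 100000000) ≈ 3.3233e+5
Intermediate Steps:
Function('P')(L) = Mul(Rational(1, 2), Pow(L, -1), Add(4, L)) (Function('P')(L) = Mul(Add(4, L), Pow(Mul(2, L), -1)) = Mul(Add(4, L), Mul(Rational(1, 2), Pow(L, -1))) = Mul(Rational(1, 2), Pow(L, -1), Add(4, L)))
Function('c')(Y) = Add(4, Mul(2, Y))
Function('p')(t) = Rational(2401, 100) (Function('p')(t) = Pow(Add(Mul(Rational(1, 2), Pow(5, -1), Add(4, 5)), Add(4, Mul(2, 0))), 2) = Pow(Add(Mul(Rational(1, 2), Rational(1, 5), 9), Add(4, 0)), 2) = Pow(Add(Rational(9, 10), 4), 2) = Pow(Rational(49, 10), 2) = Rational(2401, 100))
Pow(Function('p')(2), 4) = Pow(Rational(2401, 100), 4) = Rational(33232930569601, 100000000)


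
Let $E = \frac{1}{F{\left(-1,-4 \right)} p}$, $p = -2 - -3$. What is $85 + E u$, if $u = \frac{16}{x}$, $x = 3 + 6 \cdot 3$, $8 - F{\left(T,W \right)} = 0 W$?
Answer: $\frac{1787}{21} \approx 85.095$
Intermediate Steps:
$F{\left(T,W \right)} = 8$ ($F{\left(T,W \right)} = 8 - 0 W = 8 - 0 = 8 + 0 = 8$)
$x = 21$ ($x = 3 + 18 = 21$)
$u = \frac{16}{21} \approx 0.7619$
$p = 1$ ($p = -2 + 3 = 1$)
$E = \frac{1}{8}$ ($E = \frac{1}{8 \cdot 1} = \frac{1}{8} \approx 0.125$)
$85 + E u = 85 + \frac{1}{8} \cdot \frac{16}{21} = 85 + \frac{2}{21} = \frac{1787}{21}$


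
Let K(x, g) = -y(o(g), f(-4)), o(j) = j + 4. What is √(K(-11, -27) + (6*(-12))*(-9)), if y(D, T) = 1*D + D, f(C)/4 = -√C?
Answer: √694 ≈ 26.344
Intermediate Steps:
o(j) = 4 + j
f(C) = -4*√C (f(C) = 4*(-√C) = -4*√C)
y(D, T) = 2*D (y(D, T) = D + D = 2*D)
K(x, g) = -8 - 2*g (K(x, g) = -2*(4 + g) = -(8 + 2*g) = -8 - 2*g)
√(K(-11, -27) + (6*(-12))*(-9)) = √((-8 - 2*(-27)) + (6*(-12))*(-9)) = √((-8 + 54) - 72*(-9)) = √(46 + 648) = √694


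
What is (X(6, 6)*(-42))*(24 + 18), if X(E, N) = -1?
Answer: 1764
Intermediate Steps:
(X(6, 6)*(-42))*(24 + 18) = (-1*(-42))*(24 + 18) = 42*42 = 1764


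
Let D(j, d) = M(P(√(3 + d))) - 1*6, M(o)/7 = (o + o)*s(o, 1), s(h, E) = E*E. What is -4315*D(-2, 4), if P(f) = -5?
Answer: 327940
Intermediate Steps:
s(h, E) = E²
M(o) = 14*o (M(o) = 7*((o + o)*1²) = 7*((2*o)*1) = 7*(2*o) = 14*o)
D(j, d) = -76 (D(j, d) = 14*(-5) - 1*6 = -70 - 6 = -76)
-4315*D(-2, 4) = -4315*(-76) = 327940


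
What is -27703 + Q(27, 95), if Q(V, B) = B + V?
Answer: -27581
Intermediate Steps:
-27703 + Q(27, 95) = -27703 + (95 + 27) = -27703 + 122 = -27581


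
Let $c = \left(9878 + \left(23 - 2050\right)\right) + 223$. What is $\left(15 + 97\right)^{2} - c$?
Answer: $4470$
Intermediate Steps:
$c = 8074$ ($c = \left(9878 + \left(23 - 2050\right)\right) + 223 = \left(9878 - 2027\right) + 223 = 7851 + 223 = 8074$)
$\left(15 + 97\right)^{2} - c = \left(15 + 97\right)^{2} - 8074 = 112^{2} - 8074 = 12544 - 8074 = 4470$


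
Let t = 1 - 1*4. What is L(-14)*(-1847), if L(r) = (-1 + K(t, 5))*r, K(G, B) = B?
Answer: 103432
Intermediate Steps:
t = -3 (t = 1 - 4 = -3)
L(r) = 4*r (L(r) = (-1 + 5)*r = 4*r)
L(-14)*(-1847) = (4*(-14))*(-1847) = -56*(-1847) = 103432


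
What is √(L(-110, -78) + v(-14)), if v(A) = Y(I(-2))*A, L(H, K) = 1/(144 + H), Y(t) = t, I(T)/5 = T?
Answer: 69*√34/34 ≈ 11.833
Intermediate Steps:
I(T) = 5*T
v(A) = -10*A (v(A) = (5*(-2))*A = -10*A)
√(L(-110, -78) + v(-14)) = √(1/(144 - 110) - 10*(-14)) = √(1/34 + 140) = √(4761/34) = 69*√34/34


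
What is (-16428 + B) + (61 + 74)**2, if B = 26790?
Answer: 28587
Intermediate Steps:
(-16428 + B) + (61 + 74)**2 = (-16428 + 26790) + (61 + 74)**2 = 10362 + 135**2 = 10362 + 18225 = 28587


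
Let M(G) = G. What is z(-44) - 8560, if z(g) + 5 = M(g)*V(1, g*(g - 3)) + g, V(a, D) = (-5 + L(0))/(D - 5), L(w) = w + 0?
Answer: -17760147/2063 ≈ -8608.9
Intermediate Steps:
L(w) = w
V(a, D) = -5/(-5 + D) (V(a, D) = (-5 + 0)/(D - 5) = -5/(-5 + D))
z(g) = -5 + g - 5*g/(-5 + g*(-3 + g)) (z(g) = -5 + (g*(-5/(-5 + g*(g - 3))) + g) = -5 + (g*(-5/(-5 + g*(-3 + g))) + g) = -5 + (-5*g/(-5 + g*(-3 + g)) + g) = -5 + (g - 5*g/(-5 + g*(-3 + g))) = -5 + g - 5*g/(-5 + g*(-3 + g)))
z(-44) - 8560 = (-5*(-44) + (-5 - 44)*(-5 - 44*(-3 - 44)))/(-5 - 44*(-3 - 44)) - 8560 = (220 - 49*(-5 - 44*(-47)))/(-5 - 44*(-47)) - 8560 = (220 - 49*(-5 + 2068))/(-5 + 2068) - 8560 = (220 - 49*2063)/2063 - 8560 = (220 - 101087)/2063 - 8560 = (1/2063)*(-100867) - 8560 = -100867/2063 - 8560 = -17760147/2063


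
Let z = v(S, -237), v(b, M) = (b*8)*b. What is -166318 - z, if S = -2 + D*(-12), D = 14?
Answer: -397518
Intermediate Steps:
S = -170 (S = -2 + 14*(-12) = -2 - 168 = -170)
v(b, M) = 8*b² (v(b, M) = (8*b)*b = 8*b²)
z = 231200 (z = 8*(-170)² = 8*28900 = 231200)
-166318 - z = -166318 - 1*231200 = -166318 - 231200 = -397518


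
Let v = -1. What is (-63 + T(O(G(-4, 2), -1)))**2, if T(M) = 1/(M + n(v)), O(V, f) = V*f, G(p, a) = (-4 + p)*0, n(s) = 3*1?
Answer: 35344/9 ≈ 3927.1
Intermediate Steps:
n(s) = 3
G(p, a) = 0
T(M) = 1/(3 + M) (T(M) = 1/(M + 3) = 1/(3 + M))
(-63 + T(O(G(-4, 2), -1)))**2 = (-63 + 1/(3 + 0*(-1)))**2 = (-63 + 1/(3 + 0))**2 = (-63 + 1/3)**2 = (-188/3)**2 = 35344/9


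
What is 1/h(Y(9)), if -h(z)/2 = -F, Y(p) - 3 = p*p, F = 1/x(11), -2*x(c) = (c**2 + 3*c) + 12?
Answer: -83/2 ≈ -41.500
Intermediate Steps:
x(c) = -6 - 3*c/2 - c**2/2 (x(c) = -((c**2 + 3*c) + 12)/2 = -(12 + c**2 + 3*c)/2 = -6 - 3*c/2 - c**2/2)
F = -1/83 (F = 1/(-6 - 3/2*11 - 1/2*11**2) = 1/(-6 - 33/2 - 1/2*121) = 1/(-6 - 33/2 - 121/2) = 1/(-83) = -1/83 ≈ -0.012048)
Y(p) = 3 + p**2 (Y(p) = 3 + p*p = 3 + p**2)
h(z) = -2/83 (h(z) = -(-2)*(-1)/83 = -2*1/83 = -2/83)
1/h(Y(9)) = 1/(-2/83) = -83/2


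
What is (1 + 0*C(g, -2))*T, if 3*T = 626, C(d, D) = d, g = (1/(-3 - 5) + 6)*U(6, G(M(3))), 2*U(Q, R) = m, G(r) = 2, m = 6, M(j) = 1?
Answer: 626/3 ≈ 208.67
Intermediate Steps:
U(Q, R) = 3 (U(Q, R) = (½)*6 = 3)
g = 141/8 (g = (1/(-3 - 5) + 6)*3 = (1/(-8) + 6)*3 = (-⅛ + 6)*3 = (47/8)*3 = 141/8 ≈ 17.625)
T = 626/3 (T = (⅓)*626 = 626/3 ≈ 208.67)
(1 + 0*C(g, -2))*T = (1 + 0*(141/8))*(626/3) = (1 + 0)*(626/3) = 1*(626/3) = 626/3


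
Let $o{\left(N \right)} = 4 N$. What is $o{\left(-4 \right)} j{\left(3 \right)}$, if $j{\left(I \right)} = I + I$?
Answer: $-96$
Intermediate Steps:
$j{\left(I \right)} = 2 I$
$o{\left(-4 \right)} j{\left(3 \right)} = 4 \left(-4\right) 2 \cdot 3 = \left(-16\right) 6 = -96$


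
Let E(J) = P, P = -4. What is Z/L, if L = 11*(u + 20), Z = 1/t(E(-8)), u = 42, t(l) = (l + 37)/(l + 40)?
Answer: 6/3751 ≈ 0.0015996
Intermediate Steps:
E(J) = -4
t(l) = (37 + l)/(40 + l)
Z = 12/11 (Z = 1/((37 - 4)/(40 - 4)) = 1/(33/36) = 1/((1/36)*33) = 1/(11/12) = 12/11 ≈ 1.0909)
L = 682 (L = 11*(42 + 20) = 11*62 = 682)
Z/L = (12/11)/682 = (12/11)*(1/682) = 6/3751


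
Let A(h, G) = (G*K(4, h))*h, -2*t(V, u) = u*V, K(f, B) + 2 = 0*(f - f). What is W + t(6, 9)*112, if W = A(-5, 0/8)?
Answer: -3024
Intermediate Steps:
K(f, B) = -2 (K(f, B) = -2 + 0*(f - f) = -2 + 0*0 = -2 + 0 = -2)
t(V, u) = -V*u/2 (t(V, u) = -u*V/2 = -V*u/2)
A(h, G) = -2*G*h (A(h, G) = (G*(-2))*h = (-2*G)*h = -2*G*h)
W = 0 (W = -2*0/8*(-5) = -2*0*(⅛)*(-5) = -2*0*(-5) = 0)
W + t(6, 9)*112 = 0 - ½*6*9*112 = 0 - 27*112 = 0 - 3024 = -3024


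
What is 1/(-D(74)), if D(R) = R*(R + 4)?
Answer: -1/5772 ≈ -0.00017325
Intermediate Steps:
D(R) = R*(4 + R)
1/(-D(74)) = 1/(-74*(4 + 74)) = 1/(-74*78) = 1/(-1*5772) = 1/(-5772) = -1/5772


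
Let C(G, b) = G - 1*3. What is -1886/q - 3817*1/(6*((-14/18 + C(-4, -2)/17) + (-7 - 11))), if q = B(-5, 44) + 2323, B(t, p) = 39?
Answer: 224364431/6934832 ≈ 32.353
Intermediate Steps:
C(G, b) = -3 + G (C(G, b) = G - 3 = -3 + G)
q = 2362 (q = 39 + 2323 = 2362)
-1886/q - 3817*1/(6*((-14/18 + C(-4, -2)/17) + (-7 - 11))) = -1886/2362 - 3817*1/(6*((-14/18 + (-3 - 4)/17) + (-7 - 11))) = -1886*1/2362 - 3817*1/(6*((-14*1/18 - 7*1/17) - 18)) = -943/1181 - 3817*1/(6*((-7/9 - 7/17) - 18)) = -943/1181 - 3817*1/(6*(-182/153 - 18)) = -943/1181 - 3817/((-2936/153*6)) = -943/1181 - 3817/(-5872/51) = -943/1181 - 3817*(-51/5872) = -943/1181 + 194667/5872 = 224364431/6934832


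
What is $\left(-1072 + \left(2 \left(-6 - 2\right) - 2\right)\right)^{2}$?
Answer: $1188100$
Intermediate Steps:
$\left(-1072 + \left(2 \left(-6 - 2\right) - 2\right)\right)^{2} = \left(-1072 + \left(2 \left(-8\right) - 2\right)\right)^{2} = \left(-1072 - 18\right)^{2} = \left(-1090\right)^{2} = 1188100$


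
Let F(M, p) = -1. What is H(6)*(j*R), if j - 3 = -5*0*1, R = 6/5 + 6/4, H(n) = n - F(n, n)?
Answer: 567/10 ≈ 56.700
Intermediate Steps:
H(n) = 1 + n (H(n) = n - 1*(-1) = n + 1 = 1 + n)
R = 27/10 (R = 6*(⅕) + 6*(¼) = 6/5 + 3/2 = 27/10 ≈ 2.7000)
j = 3 (j = 3 - 5*0*1 = 3 + 0*1 = 3 + 0 = 3)
H(6)*(j*R) = (1 + 6)*(3*(27/10)) = 7*(81/10) = 567/10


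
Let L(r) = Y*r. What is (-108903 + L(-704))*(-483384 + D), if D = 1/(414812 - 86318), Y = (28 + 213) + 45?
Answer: 49263731365142665/328494 ≈ 1.4997e+11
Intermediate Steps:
Y = 286 (Y = 241 + 45 = 286)
D = 1/328494 ≈ 3.0442e-6
L(r) = 286*r
(-108903 + L(-704))*(-483384 + D) = (-108903 + 286*(-704))*(-483384 + 1/328494) = (-108903 - 201344)*(-158788743695/328494) = -310247*(-158788743695/328494) = 49263731365142665/328494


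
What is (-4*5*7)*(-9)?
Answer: 1260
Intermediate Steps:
(-4*5*7)*(-9) = -20*7*(-9) = -140*(-9) = 1260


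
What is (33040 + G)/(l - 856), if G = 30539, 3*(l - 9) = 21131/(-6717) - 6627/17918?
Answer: -22956190926822/306245717263 ≈ -74.960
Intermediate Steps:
l = 2826451745/361065618 (l = 9 + (21131/(-6717) - 6627/17918)/3 = 9 + (21131*(-1/6717) - 6627*1/17918)/3 = 9 + (-21131/6717 - 6627/17918)/3 = 9 + (⅓)*(-423138817/120355206) = 9 - 423138817/361065618 = 2826451745/361065618 ≈ 7.8281)
(33040 + G)/(l - 856) = (33040 + 30539)/(2826451745/361065618 - 856) = 63579/(-306245717263/361065618) = 63579*(-361065618/306245717263) = -22956190926822/306245717263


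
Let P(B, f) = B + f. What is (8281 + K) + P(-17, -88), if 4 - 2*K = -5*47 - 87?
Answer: 8339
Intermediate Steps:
K = 163 (K = 2 - (-5*47 - 87)/2 = 2 - (-235 - 87)/2 = 2 - ½*(-322) = 2 + 161 = 163)
(8281 + K) + P(-17, -88) = (8281 + 163) + (-17 - 88) = 8444 - 105 = 8339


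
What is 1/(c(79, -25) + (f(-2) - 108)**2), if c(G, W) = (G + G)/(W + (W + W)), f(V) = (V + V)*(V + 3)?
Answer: 75/940642 ≈ 7.9733e-5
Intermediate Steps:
f(V) = 2*V*(3 + V) (f(V) = (2*V)*(3 + V) = 2*V*(3 + V))
c(G, W) = 2*G/(3*W) (c(G, W) = (2*G)/(W + 2*W) = (2*G)/((3*W)) = (2*G)*(1/(3*W)) = 2*G/(3*W))
1/(c(79, -25) + (f(-2) - 108)**2) = 1/((2/3)*79/(-25) + (2*(-2)*(3 - 2) - 108)**2) = 1/((2/3)*79*(-1/25) + (2*(-2)*1 - 108)**2) = 1/(-158/75 + (-4 - 108)**2) = 1/(-158/75 + (-112)**2) = 1/(-158/75 + 12544) = 1/(940642/75) = 75/940642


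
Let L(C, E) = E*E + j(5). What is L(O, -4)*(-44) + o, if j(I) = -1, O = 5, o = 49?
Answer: -611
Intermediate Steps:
L(C, E) = -1 + E² (L(C, E) = E*E - 1 = E² - 1 = -1 + E²)
L(O, -4)*(-44) + o = (-1 + (-4)²)*(-44) + 49 = (-1 + 16)*(-44) + 49 = 15*(-44) + 49 = -660 + 49 = -611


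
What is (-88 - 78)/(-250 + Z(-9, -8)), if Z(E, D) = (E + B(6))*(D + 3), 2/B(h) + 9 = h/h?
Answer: 664/815 ≈ 0.81472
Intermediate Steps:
B(h) = -¼ (B(h) = 2/(-9 + h/h) = 2/(-9 + 1) = 2/(-8) = 2*(-⅛) = -¼)
Z(E, D) = (3 + D)*(-¼ + E) (Z(E, D) = (E - ¼)*(D + 3) = (-¼ + E)*(3 + D) = (3 + D)*(-¼ + E))
(-88 - 78)/(-250 + Z(-9, -8)) = (-88 - 78)/(-250 + (-¾ + 3*(-9) - ¼*(-8) - 8*(-9))) = -166/(-250 + (-¾ - 27 + 2 + 72)) = -166/(-250 + 185/4) = -166/(-815/4) = -166*(-4/815) = 664/815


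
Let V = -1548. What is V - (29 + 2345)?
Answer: -3922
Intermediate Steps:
V - (29 + 2345) = -1548 - (29 + 2345) = -1548 - 1*2374 = -1548 - 2374 = -3922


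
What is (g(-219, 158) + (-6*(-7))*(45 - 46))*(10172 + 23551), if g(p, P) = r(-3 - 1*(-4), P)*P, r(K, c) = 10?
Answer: 51865974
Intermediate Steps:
g(p, P) = 10*P
(g(-219, 158) + (-6*(-7))*(45 - 46))*(10172 + 23551) = (10*158 + (-6*(-7))*(45 - 46))*(10172 + 23551) = (1580 + 42*(-1))*33723 = (1580 - 42)*33723 = 1538*33723 = 51865974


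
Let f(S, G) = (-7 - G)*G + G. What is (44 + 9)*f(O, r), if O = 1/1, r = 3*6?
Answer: -22896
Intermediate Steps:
r = 18
O = 1
f(S, G) = G + G*(-7 - G) (f(S, G) = G*(-7 - G) + G = G + G*(-7 - G))
(44 + 9)*f(O, r) = (44 + 9)*(-1*18*(6 + 18)) = 53*(-1*18*24) = 53*(-432) = -22896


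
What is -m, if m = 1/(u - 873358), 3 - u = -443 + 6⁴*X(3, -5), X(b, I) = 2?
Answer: 1/875504 ≈ 1.1422e-6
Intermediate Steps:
u = -2146 (u = 3 - (-443 + 6⁴*2) = 3 - (-443 + 1296*2) = 3 - (-443 + 2592) = 3 - 1*2149 = 3 - 2149 = -2146)
m = -1/875504 (m = 1/(-2146 - 873358) = 1/(-875504) = -1/875504 ≈ -1.1422e-6)
-m = -1*(-1/875504) = 1/875504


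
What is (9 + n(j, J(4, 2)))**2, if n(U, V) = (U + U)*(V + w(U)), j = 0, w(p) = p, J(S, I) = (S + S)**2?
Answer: 81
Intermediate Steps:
J(S, I) = 4*S**2 (J(S, I) = (2*S)**2 = 4*S**2)
n(U, V) = 2*U*(U + V) (n(U, V) = (U + U)*(V + U) = (2*U)*(U + V) = 2*U*(U + V))
(9 + n(j, J(4, 2)))**2 = (9 + 2*0*(0 + 4*4**2))**2 = (9 + 2*0*(0 + 4*16))**2 = (9 + 2*0*(0 + 64))**2 = (9 + 2*0*64)**2 = (9 + 0)**2 = 9**2 = 81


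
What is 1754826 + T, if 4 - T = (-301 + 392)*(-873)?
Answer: 1834273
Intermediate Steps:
T = 79447 (T = 4 - (-301 + 392)*(-873) = 4 - 91*(-873) = 4 - 1*(-79443) = 4 + 79443 = 79447)
1754826 + T = 1754826 + 79447 = 1834273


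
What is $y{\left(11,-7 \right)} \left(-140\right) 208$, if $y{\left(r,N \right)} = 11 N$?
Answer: $2242240$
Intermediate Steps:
$y{\left(11,-7 \right)} \left(-140\right) 208 = 11 \left(-7\right) \left(-140\right) 208 = \left(-77\right) \left(-140\right) 208 = 10780 \cdot 208 = 2242240$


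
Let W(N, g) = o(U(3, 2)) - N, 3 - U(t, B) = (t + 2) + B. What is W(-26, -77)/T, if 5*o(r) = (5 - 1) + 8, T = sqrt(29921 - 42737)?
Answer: -71*I*sqrt(89)/2670 ≈ -0.25087*I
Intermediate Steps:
U(t, B) = 1 - B - t (U(t, B) = 3 - ((t + 2) + B) = 3 - ((2 + t) + B) = 3 - (2 + B + t) = 3 + (-2 - B - t) = 1 - B - t)
T = 12*I*sqrt(89) (T = sqrt(-12816) = 12*I*sqrt(89) ≈ 113.21*I)
o(r) = 12/5 (o(r) = ((5 - 1) + 8)/5 = (4 + 8)/5 = (1/5)*12 = 12/5)
W(N, g) = 12/5 - N
W(-26, -77)/T = (12/5 - 1*(-26))/((12*I*sqrt(89))) = (12/5 + 26)*(-I*sqrt(89)/1068) = 142*(-I*sqrt(89)/1068)/5 = -71*I*sqrt(89)/2670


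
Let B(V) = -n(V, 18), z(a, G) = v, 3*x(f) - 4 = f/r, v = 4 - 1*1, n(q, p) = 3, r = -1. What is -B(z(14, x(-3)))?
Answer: 3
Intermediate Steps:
v = 3 (v = 4 - 1 = 3)
x(f) = 4/3 - f/3 (x(f) = 4/3 + (f/(-1))/3 = 4/3 + (f*(-1))/3 = 4/3 + (-f)/3 = 4/3 - f/3)
z(a, G) = 3
B(V) = -3 (B(V) = -1*3 = -3)
-B(z(14, x(-3))) = -1*(-3) = 3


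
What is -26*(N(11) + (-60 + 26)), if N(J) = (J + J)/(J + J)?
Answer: 858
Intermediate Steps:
N(J) = 1 (N(J) = (2*J)/((2*J)) = (2*J)*(1/(2*J)) = 1)
-26*(N(11) + (-60 + 26)) = -26*(1 + (-60 + 26)) = -26*(1 - 34) = -26*(-33) = 858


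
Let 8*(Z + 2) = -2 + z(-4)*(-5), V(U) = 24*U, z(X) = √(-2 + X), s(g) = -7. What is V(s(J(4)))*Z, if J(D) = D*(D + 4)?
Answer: 378 + 105*I*√6 ≈ 378.0 + 257.2*I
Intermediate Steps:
J(D) = D*(4 + D)
Z = -9/4 - 5*I*√6/8 (Z = -2 + (-2 + √(-2 - 4)*(-5))/8 = -2 + (-2 + √(-6)*(-5))/8 = -2 + (-2 + (I*√6)*(-5))/8 = -2 + (-2 - 5*I*√6)/8 = -2 + (-¼ - 5*I*√6/8) = -9/4 - 5*I*√6/8 ≈ -2.25 - 1.5309*I)
V(s(J(4)))*Z = (24*(-7))*(-9/4 - 5*I*√6/8) = -168*(-9/4 - 5*I*√6/8) = 378 + 105*I*√6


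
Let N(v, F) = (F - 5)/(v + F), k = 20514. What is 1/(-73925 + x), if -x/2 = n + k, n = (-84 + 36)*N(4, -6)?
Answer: -1/114425 ≈ -8.7393e-6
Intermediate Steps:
N(v, F) = (-5 + F)/(F + v)
n = -264 (n = (-84 + 36)*((-5 - 6)/(-6 + 4)) = -48*(-11)/(-2) = -(-24)*(-11) = -48*11/2 = -264)
x = -40500 (x = -2*(-264 + 20514) = -2*20250 = -40500)
1/(-73925 + x) = 1/(-73925 - 40500) = 1/(-114425) = -1/114425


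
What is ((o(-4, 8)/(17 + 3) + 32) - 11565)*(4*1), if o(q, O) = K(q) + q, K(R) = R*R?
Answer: -230648/5 ≈ -46130.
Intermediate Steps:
K(R) = R²
o(q, O) = q + q² (o(q, O) = q² + q = q + q²)
((o(-4, 8)/(17 + 3) + 32) - 11565)*(4*1) = (((-4*(1 - 4))/(17 + 3) + 32) - 11565)*(4*1) = (((-4*(-3))/20 + 32) - 11565)*4 = (((1/20)*12 + 32) - 11565)*4 = ((⅗ + 32) - 11565)*4 = (163/5 - 11565)*4 = -57662/5*4 = -230648/5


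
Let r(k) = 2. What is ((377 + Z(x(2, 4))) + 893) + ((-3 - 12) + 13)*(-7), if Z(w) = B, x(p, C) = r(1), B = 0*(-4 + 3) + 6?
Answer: 1290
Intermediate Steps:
B = 6 (B = 0*(-1) + 6 = 0 + 6 = 6)
x(p, C) = 2
Z(w) = 6
((377 + Z(x(2, 4))) + 893) + ((-3 - 12) + 13)*(-7) = ((377 + 6) + 893) + ((-3 - 12) + 13)*(-7) = (383 + 893) + (-15 + 13)*(-7) = 1276 - 2*(-7) = 1276 + 14 = 1290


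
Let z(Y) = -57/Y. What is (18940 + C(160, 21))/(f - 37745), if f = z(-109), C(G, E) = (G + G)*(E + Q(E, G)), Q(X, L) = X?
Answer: -882355/1028537 ≈ -0.85787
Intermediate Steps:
C(G, E) = 4*E*G (C(G, E) = (G + G)*(E + E) = (2*G)*(2*E) = 4*E*G)
f = 57/109 (f = -57/(-109) = -57*(-1/109) = 57/109 ≈ 0.52294)
(18940 + C(160, 21))/(f - 37745) = (18940 + 4*21*160)/(57/109 - 37745) = (18940 + 13440)/(-4114148/109) = 32380*(-109/4114148) = -882355/1028537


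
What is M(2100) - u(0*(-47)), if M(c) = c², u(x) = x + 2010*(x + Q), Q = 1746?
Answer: 900540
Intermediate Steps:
u(x) = 3509460 + 2011*x (u(x) = x + 2010*(x + 1746) = x + 2010*(1746 + x) = x + (3509460 + 2010*x) = 3509460 + 2011*x)
M(2100) - u(0*(-47)) = 2100² - (3509460 + 2011*(0*(-47))) = 4410000 - (3509460 + 2011*0) = 4410000 - (3509460 + 0) = 4410000 - 1*3509460 = 4410000 - 3509460 = 900540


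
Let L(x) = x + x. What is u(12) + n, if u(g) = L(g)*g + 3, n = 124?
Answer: 415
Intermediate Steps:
L(x) = 2*x
u(g) = 3 + 2*g**2 (u(g) = (2*g)*g + 3 = 2*g**2 + 3 = 3 + 2*g**2)
u(12) + n = (3 + 2*12**2) + 124 = (3 + 2*144) + 124 = (3 + 288) + 124 = 291 + 124 = 415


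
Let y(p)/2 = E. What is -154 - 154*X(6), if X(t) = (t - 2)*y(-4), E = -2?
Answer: 2310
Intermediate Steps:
y(p) = -4 (y(p) = 2*(-2) = -4)
X(t) = 8 - 4*t (X(t) = (t - 2)*(-4) = (-2 + t)*(-4) = 8 - 4*t)
-154 - 154*X(6) = -154 - 154*(8 - 4*6) = -154 - 154*(8 - 24) = -154 - 154*(-16) = -154 + 2464 = 2310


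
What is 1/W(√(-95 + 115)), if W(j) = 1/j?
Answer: 2*√5 ≈ 4.4721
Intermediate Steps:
1/W(√(-95 + 115)) = 1/(1/(√(-95 + 115))) = 1/(1/(√20)) = 1/(1/(2*√5)) = 1/(√5/10) = 2*√5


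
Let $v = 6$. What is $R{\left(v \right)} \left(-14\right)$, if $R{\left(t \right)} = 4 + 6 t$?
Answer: $-560$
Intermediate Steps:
$R{\left(v \right)} \left(-14\right) = \left(4 + 6 \cdot 6\right) \left(-14\right) = \left(4 + 36\right) \left(-14\right) = 40 \left(-14\right) = -560$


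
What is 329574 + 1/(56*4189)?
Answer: 77312787217/234584 ≈ 3.2957e+5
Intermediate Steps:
329574 + 1/(56*4189) = 329574 + 1/234584 = 77312787217/234584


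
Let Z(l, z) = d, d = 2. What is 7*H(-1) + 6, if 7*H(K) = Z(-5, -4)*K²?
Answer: 8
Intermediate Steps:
Z(l, z) = 2
H(K) = 2*K²/7 (H(K) = (2*K²)/7 = 2*K²/7)
7*H(-1) + 6 = 7*((2/7)*(-1)²) + 6 = 7*((2/7)*1) + 6 = 7*(2/7) + 6 = 2 + 6 = 8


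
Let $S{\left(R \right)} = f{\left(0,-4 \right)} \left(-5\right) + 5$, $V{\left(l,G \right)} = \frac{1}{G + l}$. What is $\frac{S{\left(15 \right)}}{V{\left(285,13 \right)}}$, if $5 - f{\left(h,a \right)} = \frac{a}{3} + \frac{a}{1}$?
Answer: $- \frac{41720}{3} \approx -13907.0$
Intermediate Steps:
$f{\left(h,a \right)} = 5 - \frac{4 a}{3}$ ($f{\left(h,a \right)} = 5 - \left(\frac{a}{3} + \frac{a}{1}\right) = 5 - \left(a \frac{1}{3} + a 1\right) = 5 - \left(\frac{a}{3} + a\right) = 5 - \frac{4 a}{3}$)
$S{\left(R \right)} = - \frac{140}{3}$ ($S{\left(R \right)} = \left(5 - - \frac{16}{3}\right) \left(-5\right) + 5 = \left(5 + \frac{16}{3}\right) \left(-5\right) + 5 = \frac{31}{3} \left(-5\right) + 5 = - \frac{155}{3} + 5 = - \frac{140}{3}$)
$\frac{S{\left(15 \right)}}{V{\left(285,13 \right)}} = - \frac{140}{3 \frac{1}{13 + 285}} = - \frac{140}{3 \cdot \frac{1}{298}} = - \frac{140 \frac{1}{\frac{1}{298}}}{3} = \left(- \frac{140}{3}\right) 298 = - \frac{41720}{3}$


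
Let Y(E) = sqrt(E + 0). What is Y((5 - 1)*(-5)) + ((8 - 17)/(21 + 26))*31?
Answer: -279/47 + 2*I*sqrt(5) ≈ -5.9362 + 4.4721*I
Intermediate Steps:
Y(E) = sqrt(E)
Y((5 - 1)*(-5)) + ((8 - 17)/(21 + 26))*31 = sqrt((5 - 1)*(-5)) + ((8 - 17)/(21 + 26))*31 = sqrt(4*(-5)) - 9/47*31 = sqrt(-20) - 9*1/47*31 = 2*I*sqrt(5) - 9/47*31 = 2*I*sqrt(5) - 279/47 = -279/47 + 2*I*sqrt(5)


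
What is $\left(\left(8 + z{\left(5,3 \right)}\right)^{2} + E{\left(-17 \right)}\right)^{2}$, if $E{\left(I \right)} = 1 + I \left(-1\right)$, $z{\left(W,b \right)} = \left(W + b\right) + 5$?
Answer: $210681$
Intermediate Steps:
$z{\left(W,b \right)} = 5 + W + b$
$E{\left(I \right)} = 1 - I$
$\left(\left(8 + z{\left(5,3 \right)}\right)^{2} + E{\left(-17 \right)}\right)^{2} = \left(\left(8 + \left(5 + 5 + 3\right)\right)^{2} + \left(1 - -17\right)\right)^{2} = \left(\left(8 + 13\right)^{2} + \left(1 + 17\right)\right)^{2} = \left(21^{2} + 18\right)^{2} = \left(441 + 18\right)^{2} = 459^{2} = 210681$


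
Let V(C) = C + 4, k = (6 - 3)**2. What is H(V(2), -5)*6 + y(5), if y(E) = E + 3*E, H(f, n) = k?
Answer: 74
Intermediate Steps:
k = 9 (k = 3**2 = 9)
V(C) = 4 + C
H(f, n) = 9
y(E) = 4*E
H(V(2), -5)*6 + y(5) = 9*6 + 4*5 = 54 + 20 = 74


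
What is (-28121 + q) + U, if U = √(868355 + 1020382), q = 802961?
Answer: 774840 + √1888737 ≈ 7.7621e+5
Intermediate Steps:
U = √1888737 ≈ 1374.3
(-28121 + q) + U = (-28121 + 802961) + √1888737 = 774840 + √1888737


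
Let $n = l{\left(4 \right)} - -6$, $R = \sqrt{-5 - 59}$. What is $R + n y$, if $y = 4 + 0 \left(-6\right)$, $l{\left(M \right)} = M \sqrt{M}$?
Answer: $56 + 8 i \approx 56.0 + 8.0 i$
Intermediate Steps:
$R = 8 i$ ($R = \sqrt{-64} = 8 i \approx 8.0 i$)
$l{\left(M \right)} = M^{\frac{3}{2}}$
$n = 14$ ($n = 4^{\frac{3}{2}} - -6 = 8 + 6 = 14$)
$y = 4$ ($y = 4 + 0 = 4$)
$R + n y = 8 i + 14 \cdot 4 = 8 i + 56 = 56 + 8 i$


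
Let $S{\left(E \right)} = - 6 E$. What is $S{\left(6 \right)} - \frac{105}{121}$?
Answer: $- \frac{4461}{121} \approx -36.868$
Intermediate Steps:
$S{\left(6 \right)} - \frac{105}{121} = \left(-6\right) 6 - \frac{105}{121} = -36 - \frac{105}{121} = - \frac{4461}{121}$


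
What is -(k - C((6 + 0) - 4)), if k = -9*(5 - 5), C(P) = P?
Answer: 2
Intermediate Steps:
k = 0 (k = -9*0 = 0)
-(k - C((6 + 0) - 4)) = -(0 - ((6 + 0) - 4)) = -(0 - (6 - 4)) = -(0 - 1*2) = -(0 - 2) = -1*(-2) = 2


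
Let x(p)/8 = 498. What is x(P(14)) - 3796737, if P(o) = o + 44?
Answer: -3792753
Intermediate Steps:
P(o) = 44 + o
x(p) = 3984 (x(p) = 8*498 = 3984)
x(P(14)) - 3796737 = 3984 - 3796737 = -3792753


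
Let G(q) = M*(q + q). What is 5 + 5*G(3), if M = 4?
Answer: 125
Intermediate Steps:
G(q) = 8*q (G(q) = 4*(q + q) = 4*(2*q) = 8*q)
5 + 5*G(3) = 5 + 5*(8*3) = 5 + 5*24 = 5 + 120 = 125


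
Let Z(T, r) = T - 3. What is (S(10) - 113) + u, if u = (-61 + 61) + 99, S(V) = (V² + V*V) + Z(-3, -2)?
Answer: 180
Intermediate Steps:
Z(T, r) = -3 + T
S(V) = -6 + 2*V² (S(V) = (V² + V*V) + (-3 - 3) = (V² + V²) - 6 = 2*V² - 6 = -6 + 2*V²)
u = 99 (u = 0 + 99 = 99)
(S(10) - 113) + u = ((-6 + 2*10²) - 113) + 99 = ((-6 + 2*100) - 113) + 99 = ((-6 + 200) - 113) + 99 = (194 - 113) + 99 = 81 + 99 = 180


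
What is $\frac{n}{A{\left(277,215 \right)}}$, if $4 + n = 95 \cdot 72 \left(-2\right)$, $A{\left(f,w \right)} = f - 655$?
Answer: $\frac{6842}{189} \approx 36.201$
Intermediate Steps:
$A{\left(f,w \right)} = -655 + f$
$n = -13684$ ($n = -4 + 95 \cdot 72 \left(-2\right) = -4 + 6840 \left(-2\right) = -4 - 13680 = -13684$)
$\frac{n}{A{\left(277,215 \right)}} = - \frac{13684}{-655 + 277} = - \frac{13684}{-378} = \left(-13684\right) \left(- \frac{1}{378}\right) = \frac{6842}{189}$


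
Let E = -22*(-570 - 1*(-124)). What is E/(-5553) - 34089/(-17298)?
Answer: 2174249/10672866 ≈ 0.20372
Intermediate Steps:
E = 9812 (E = -22*(-570 + 124) = -22*(-446) = 9812)
E/(-5553) - 34089/(-17298) = 9812/(-5553) - 34089/(-17298) = 9812*(-1/5553) - 34089*(-1/17298) = -9812/5553 + 11363/5766 = 2174249/10672866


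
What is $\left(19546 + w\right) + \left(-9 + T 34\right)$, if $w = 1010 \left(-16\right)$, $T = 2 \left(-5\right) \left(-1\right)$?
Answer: $3717$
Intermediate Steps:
$T = 10$ ($T = \left(-10\right) \left(-1\right) = 10$)
$w = -16160$
$\left(19546 + w\right) + \left(-9 + T 34\right) = \left(19546 - 16160\right) + \left(-9 + 10 \cdot 34\right) = 3386 + \left(-9 + 340\right) = 3386 + 331 = 3717$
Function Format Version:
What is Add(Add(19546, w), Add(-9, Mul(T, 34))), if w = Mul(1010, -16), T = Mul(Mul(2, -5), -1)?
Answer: 3717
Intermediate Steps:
T = 10 (T = Mul(-10, -1) = 10)
w = -16160
Add(Add(19546, w), Add(-9, Mul(T, 34))) = Add(Add(19546, -16160), Add(-9, Mul(10, 34))) = Add(3386, Add(-9, 340)) = Add(3386, 331) = 3717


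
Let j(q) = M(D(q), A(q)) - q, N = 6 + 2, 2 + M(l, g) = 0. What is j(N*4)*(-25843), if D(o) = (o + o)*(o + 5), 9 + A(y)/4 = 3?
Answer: 878662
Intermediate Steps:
A(y) = -24 (A(y) = -36 + 4*3 = -36 + 12 = -24)
D(o) = 2*o*(5 + o) (D(o) = (2*o)*(5 + o) = 2*o*(5 + o))
M(l, g) = -2 (M(l, g) = -2 + 0 = -2)
N = 8
j(q) = -2 - q
j(N*4)*(-25843) = (-2 - 8*4)*(-25843) = (-2 - 1*32)*(-25843) = (-2 - 32)*(-25843) = -34*(-25843) = 878662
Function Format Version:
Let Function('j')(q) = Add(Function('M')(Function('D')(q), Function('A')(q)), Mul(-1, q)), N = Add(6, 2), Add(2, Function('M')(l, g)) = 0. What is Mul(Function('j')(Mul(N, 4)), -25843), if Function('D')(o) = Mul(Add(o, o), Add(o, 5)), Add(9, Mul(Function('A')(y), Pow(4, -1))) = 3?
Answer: 878662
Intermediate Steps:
Function('A')(y) = -24 (Function('A')(y) = Add(-36, Mul(4, 3)) = Add(-36, 12) = -24)
Function('D')(o) = Mul(2, o, Add(5, o)) (Function('D')(o) = Mul(Mul(2, o), Add(5, o)) = Mul(2, o, Add(5, o)))
Function('M')(l, g) = -2 (Function('M')(l, g) = Add(-2, 0) = -2)
N = 8
Function('j')(q) = Add(-2, Mul(-1, q))
Mul(Function('j')(Mul(N, 4)), -25843) = Mul(Add(-2, Mul(-1, Mul(8, 4))), -25843) = Mul(Add(-2, Mul(-1, 32)), -25843) = Mul(Add(-2, -32), -25843) = Mul(-34, -25843) = 878662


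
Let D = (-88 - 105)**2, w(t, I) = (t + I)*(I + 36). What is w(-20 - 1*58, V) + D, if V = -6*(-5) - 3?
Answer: 34036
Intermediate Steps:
V = 27 (V = 30 - 3 = 27)
w(t, I) = (36 + I)*(I + t) (w(t, I) = (I + t)*(36 + I) = (36 + I)*(I + t))
D = 37249 (D = (-193)**2 = 37249)
w(-20 - 1*58, V) + D = (27**2 + 36*27 + 36*(-20 - 1*58) + 27*(-20 - 1*58)) + 37249 = (729 + 972 + 36*(-20 - 58) + 27*(-20 - 58)) + 37249 = (729 + 972 + 36*(-78) + 27*(-78)) + 37249 = (729 + 972 - 2808 - 2106) + 37249 = -3213 + 37249 = 34036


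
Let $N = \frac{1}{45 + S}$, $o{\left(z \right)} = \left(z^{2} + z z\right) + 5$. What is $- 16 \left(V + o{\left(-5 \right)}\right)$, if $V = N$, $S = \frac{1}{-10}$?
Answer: $- \frac{395280}{449} \approx -880.36$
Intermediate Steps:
$S = - \frac{1}{10} \approx -0.1$
$o{\left(z \right)} = 5 + 2 z^{2}$ ($o{\left(z \right)} = \left(z^{2} + z^{2}\right) + 5 = 2 z^{2} + 5 = 5 + 2 z^{2}$)
$N = \frac{10}{449}$ ($N = \frac{1}{45 - \frac{1}{10}} = \frac{1}{\frac{449}{10}} = \frac{10}{449} \approx 0.022272$)
$V = \frac{10}{449} \approx 0.022272$
$- 16 \left(V + o{\left(-5 \right)}\right) = - 16 \left(\frac{10}{449} + \left(5 + 2 \left(-5\right)^{2}\right)\right) = - 16 \left(\frac{10}{449} + \left(5 + 2 \cdot 25\right)\right) = - 16 \left(\frac{10}{449} + \left(5 + 50\right)\right) = - 16 \left(\frac{10}{449} + 55\right) = \left(-16\right) \frac{24705}{449} = - \frac{395280}{449}$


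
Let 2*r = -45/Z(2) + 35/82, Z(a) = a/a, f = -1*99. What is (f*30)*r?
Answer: 5427675/82 ≈ 66191.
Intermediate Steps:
f = -99
Z(a) = 1
r = -3655/164 (r = (-45/1 + 35/82)/2 = (-45*1 + 35*(1/82))/2 = (-45 + 35/82)/2 = (1/2)*(-3655/82) = -3655/164 ≈ -22.287)
(f*30)*r = -99*30*(-3655/164) = -2970*(-3655/164) = 5427675/82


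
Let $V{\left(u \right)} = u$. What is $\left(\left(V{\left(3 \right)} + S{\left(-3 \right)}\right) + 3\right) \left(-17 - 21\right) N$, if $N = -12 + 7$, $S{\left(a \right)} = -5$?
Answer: $190$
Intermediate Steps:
$N = -5$
$\left(\left(V{\left(3 \right)} + S{\left(-3 \right)}\right) + 3\right) \left(-17 - 21\right) N = \left(\left(3 - 5\right) + 3\right) \left(-17 - 21\right) \left(-5\right) = \left(-2 + 3\right) \left(-38\right) \left(-5\right) = 1 \left(-38\right) \left(-5\right) = \left(-38\right) \left(-5\right) = 190$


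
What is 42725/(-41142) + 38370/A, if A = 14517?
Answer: 35495545/22120682 ≈ 1.6046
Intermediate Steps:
42725/(-41142) + 38370/A = 42725/(-41142) + 38370/14517 = 42725*(-1/41142) + 38370*(1/14517) = -42725/41142 + 12790/4839 = 35495545/22120682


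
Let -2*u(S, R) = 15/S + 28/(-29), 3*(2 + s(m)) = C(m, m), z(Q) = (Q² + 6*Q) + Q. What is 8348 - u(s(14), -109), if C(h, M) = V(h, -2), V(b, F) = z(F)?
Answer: 7745191/928 ≈ 8346.1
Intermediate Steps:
z(Q) = Q² + 7*Q
V(b, F) = F*(7 + F)
C(h, M) = -10 (C(h, M) = -2*(7 - 2) = -2*5 = -10)
s(m) = -16/3 (s(m) = -2 + (⅓)*(-10) = -2 - 10/3 = -16/3)
u(S, R) = 14/29 - 15/(2*S) (u(S, R) = -(15/S + 28/(-29))/2 = -(15/S + 28*(-1/29))/2 = -(15/S - 28/29)/2 = -(-28/29 + 15/S)/2 = 14/29 - 15/(2*S))
8348 - u(s(14), -109) = 8348 - (-435 + 28*(-16/3))/(58*(-16/3)) = 8348 - (-3)*(-435 - 448/3)/(58*16) = 8348 - (-3)*(-1753)/(58*16*3) = 8348 - 1*1753/928 = 8348 - 1753/928 = 7745191/928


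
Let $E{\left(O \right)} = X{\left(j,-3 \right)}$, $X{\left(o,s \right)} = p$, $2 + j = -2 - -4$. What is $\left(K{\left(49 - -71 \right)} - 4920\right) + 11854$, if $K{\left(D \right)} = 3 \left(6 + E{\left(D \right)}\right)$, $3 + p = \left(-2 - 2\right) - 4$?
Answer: $6919$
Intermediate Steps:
$j = 0$ ($j = -2 - -2 = -2 + \left(-2 + 4\right) = -2 + 2 = 0$)
$p = -11$ ($p = -3 - 8 = -11$)
$X{\left(o,s \right)} = -11$
$E{\left(O \right)} = -11$
$K{\left(D \right)} = -15$ ($K{\left(D \right)} = 3 \left(6 - 11\right) = 3 \left(-5\right) = -15$)
$\left(K{\left(49 - -71 \right)} - 4920\right) + 11854 = \left(-15 - 4920\right) + 11854 = -4935 + 11854 = 6919$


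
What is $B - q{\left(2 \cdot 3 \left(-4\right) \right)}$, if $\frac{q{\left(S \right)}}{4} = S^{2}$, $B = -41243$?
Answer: $-43547$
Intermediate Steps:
$q{\left(S \right)} = 4 S^{2}$
$B - q{\left(2 \cdot 3 \left(-4\right) \right)} = -41243 - 4 \left(2 \cdot 3 \left(-4\right)\right)^{2} = -41243 - 4 \left(6 \left(-4\right)\right)^{2} = -41243 - 4 \left(-24\right)^{2} = -41243 - 4 \cdot 576 = -41243 - 2304 = -43547$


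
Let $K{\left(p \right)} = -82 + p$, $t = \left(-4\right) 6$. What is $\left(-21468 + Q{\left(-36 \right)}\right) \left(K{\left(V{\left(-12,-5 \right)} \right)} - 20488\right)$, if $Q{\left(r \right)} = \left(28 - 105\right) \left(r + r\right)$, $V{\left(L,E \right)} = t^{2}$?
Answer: $318384456$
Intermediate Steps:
$t = -24$
$V{\left(L,E \right)} = 576$ ($V{\left(L,E \right)} = \left(-24\right)^{2} = 576$)
$Q{\left(r \right)} = - 154 r$ ($Q{\left(r \right)} = - 77 \cdot 2 r = - 154 r$)
$\left(-21468 + Q{\left(-36 \right)}\right) \left(K{\left(V{\left(-12,-5 \right)} \right)} - 20488\right) = \left(-21468 - -5544\right) \left(\left(-82 + 576\right) - 20488\right) = \left(-21468 + 5544\right) \left(494 - 20488\right) = \left(-15924\right) \left(-19994\right) = 318384456$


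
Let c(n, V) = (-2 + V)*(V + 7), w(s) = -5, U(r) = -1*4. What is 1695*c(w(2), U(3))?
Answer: -30510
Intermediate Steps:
U(r) = -4
c(n, V) = (-2 + V)*(7 + V)
1695*c(w(2), U(3)) = 1695*(-14 + (-4)**2 + 5*(-4)) = 1695*(-14 + 16 - 20) = 1695*(-18) = -30510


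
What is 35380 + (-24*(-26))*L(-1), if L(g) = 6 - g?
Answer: 39748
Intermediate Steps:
35380 + (-24*(-26))*L(-1) = 35380 + (-24*(-26))*(6 - 1*(-1)) = 35380 + 624*(6 + 1) = 35380 + 624*7 = 35380 + 4368 = 39748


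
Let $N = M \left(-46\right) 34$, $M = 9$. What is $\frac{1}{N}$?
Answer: $- \frac{1}{14076} \approx -7.1043 \cdot 10^{-5}$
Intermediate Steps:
$N = -14076$ ($N = 9 \left(-46\right) 34 = \left(-414\right) 34 = -14076$)
$\frac{1}{N} = \frac{1}{-14076} = - \frac{1}{14076}$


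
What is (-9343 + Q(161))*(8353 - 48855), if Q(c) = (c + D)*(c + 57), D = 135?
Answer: -2235102870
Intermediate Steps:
Q(c) = (57 + c)*(135 + c) (Q(c) = (c + 135)*(c + 57) = (135 + c)*(57 + c) = (57 + c)*(135 + c))
(-9343 + Q(161))*(8353 - 48855) = (-9343 + (7695 + 161² + 192*161))*(8353 - 48855) = (-9343 + (7695 + 25921 + 30912))*(-40502) = (-9343 + 64528)*(-40502) = 55185*(-40502) = -2235102870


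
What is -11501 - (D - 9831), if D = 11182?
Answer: -12852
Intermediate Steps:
-11501 - (D - 9831) = -11501 - (11182 - 9831) = -11501 - 1*1351 = -11501 - 1351 = -12852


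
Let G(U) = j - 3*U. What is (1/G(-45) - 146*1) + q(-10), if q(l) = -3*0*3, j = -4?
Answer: -19125/131 ≈ -145.99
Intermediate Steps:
G(U) = -4 - 3*U
q(l) = 0 (q(l) = 0*3 = 0)
(1/G(-45) - 146*1) + q(-10) = (1/(-4 - 3*(-45)) - 146*1) + 0 = (1/(-4 + 135) - 146) + 0 = (1/131 - 146) + 0 = -19125/131 + 0 = -19125/131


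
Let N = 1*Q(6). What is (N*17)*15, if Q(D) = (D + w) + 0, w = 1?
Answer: 1785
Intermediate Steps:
Q(D) = 1 + D (Q(D) = (D + 1) + 0 = (1 + D) + 0 = 1 + D)
N = 7 (N = 1*(1 + 6) = 1*7 = 7)
(N*17)*15 = (7*17)*15 = 119*15 = 1785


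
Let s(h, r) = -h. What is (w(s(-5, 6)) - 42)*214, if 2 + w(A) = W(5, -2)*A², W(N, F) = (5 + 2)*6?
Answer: 215284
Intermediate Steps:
W(N, F) = 42 (W(N, F) = 7*6 = 42)
w(A) = -2 + 42*A²
(w(s(-5, 6)) - 42)*214 = ((-2 + 42*(-1*(-5))²) - 42)*214 = ((-2 + 42*5²) - 42)*214 = ((-2 + 42*25) - 42)*214 = ((-2 + 1050) - 42)*214 = (1048 - 42)*214 = 1006*214 = 215284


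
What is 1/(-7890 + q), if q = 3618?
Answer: -1/4272 ≈ -0.00023408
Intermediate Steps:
1/(-7890 + q) = 1/(-7890 + 3618) = 1/(-4272) = -1/4272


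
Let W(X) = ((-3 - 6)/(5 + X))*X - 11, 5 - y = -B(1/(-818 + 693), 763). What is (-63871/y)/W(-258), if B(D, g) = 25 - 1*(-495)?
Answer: 16159363/2680125 ≈ 6.0293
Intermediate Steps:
B(D, g) = 520 (B(D, g) = 25 + 495 = 520)
y = 525 (y = 5 - (-1)*520 = 5 - 1*(-520) = 5 + 520 = 525)
W(X) = -11 - 9*X/(5 + X) (W(X) = (-9/(5 + X))*X - 11 = -9*X/(5 + X) - 11 = -11 - 9*X/(5 + X))
(-63871/y)/W(-258) = (-63871/525)/((5*(-11 - 4*(-258))/(5 - 258))) = (-63871*1/525)/((5*(-11 + 1032)/(-253))) = -63871/(525*(5*(-1/253)*1021)) = -63871/(525*(-5105/253)) = -63871/525*(-253/5105) = 16159363/2680125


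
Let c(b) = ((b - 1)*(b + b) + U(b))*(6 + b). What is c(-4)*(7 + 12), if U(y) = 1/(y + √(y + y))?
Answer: 4541/3 - 19*I*√2/6 ≈ 1513.7 - 4.4783*I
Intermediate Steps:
U(y) = 1/(y + √2*√y) (U(y) = 1/(y + √(2*y)) = 1/(y + √2*√y))
c(b) = (6 + b)*(1/(b + √2*√b) + 2*b*(-1 + b)) (c(b) = ((b - 1)*(b + b) + 1/(b + √2*√b))*(6 + b) = ((-1 + b)*(2*b) + 1/(b + √2*√b))*(6 + b) = (2*b*(-1 + b) + 1/(b + √2*√b))*(6 + b) = (1/(b + √2*√b) + 2*b*(-1 + b))*(6 + b) = (6 + b)*(1/(b + √2*√b) + 2*b*(-1 + b)))
c(-4)*(7 + 12) = ((6 - 4 + 2*(-4)*(-4 + √2*√(-4))*(-6 + (-4)² + 5*(-4)))/(-4 + √2*√(-4)))*(7 + 12) = ((6 - 4 + 2*(-4)*(-4 + √2*(2*I))*(-6 + 16 - 20))/(-4 + √2*(2*I)))*19 = ((6 - 4 + 2*(-4)*(-4 + 2*I*√2)*(-10))/(-4 + 2*I*√2))*19 = ((6 - 4 + (-320 + 160*I*√2))/(-4 + 2*I*√2))*19 = ((-318 + 160*I*√2)/(-4 + 2*I*√2))*19 = 19*(-318 + 160*I*√2)/(-4 + 2*I*√2)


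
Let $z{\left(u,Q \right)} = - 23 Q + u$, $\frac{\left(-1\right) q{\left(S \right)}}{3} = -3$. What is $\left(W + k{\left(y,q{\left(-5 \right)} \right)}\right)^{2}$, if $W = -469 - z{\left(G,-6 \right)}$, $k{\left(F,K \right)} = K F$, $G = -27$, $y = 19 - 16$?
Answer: $305809$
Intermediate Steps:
$y = 3$
$q{\left(S \right)} = 9$ ($q{\left(S \right)} = \left(-3\right) \left(-3\right) = 9$)
$k{\left(F,K \right)} = F K$
$z{\left(u,Q \right)} = u - 23 Q$
$W = -580$ ($W = -469 - \left(-27 - -138\right) = -469 - \left(-27 + 138\right) = -469 - 111 = -580$)
$\left(W + k{\left(y,q{\left(-5 \right)} \right)}\right)^{2} = \left(-580 + 3 \cdot 9\right)^{2} = \left(-580 + 27\right)^{2} = \left(-553\right)^{2} = 305809$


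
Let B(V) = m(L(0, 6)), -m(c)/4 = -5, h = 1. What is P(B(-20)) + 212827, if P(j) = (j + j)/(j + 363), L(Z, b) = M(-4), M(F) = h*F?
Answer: 81512781/383 ≈ 2.1283e+5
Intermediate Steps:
M(F) = F (M(F) = 1*F = F)
L(Z, b) = -4
m(c) = 20 (m(c) = -4*(-5) = 20)
B(V) = 20
P(j) = 2*j/(363 + j) (P(j) = (2*j)/(363 + j) = 2*j/(363 + j))
P(B(-20)) + 212827 = 2*20/(363 + 20) + 212827 = 2*20/383 + 212827 = 2*20*(1/383) + 212827 = 40/383 + 212827 = 81512781/383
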